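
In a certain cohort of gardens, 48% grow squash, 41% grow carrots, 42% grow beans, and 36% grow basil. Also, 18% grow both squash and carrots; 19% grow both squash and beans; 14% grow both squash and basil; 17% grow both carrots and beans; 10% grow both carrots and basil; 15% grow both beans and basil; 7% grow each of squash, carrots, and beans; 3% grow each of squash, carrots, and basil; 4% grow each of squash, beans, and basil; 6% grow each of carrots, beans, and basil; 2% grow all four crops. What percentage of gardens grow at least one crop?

By inclusion–exclusion:
P(at least one) = 48 + 41 + 42 + 36 − 18 − 19 − 14 − 17 − 10 − 15 + 7 + 3 + 4 + 6 − 2 = 92%

92%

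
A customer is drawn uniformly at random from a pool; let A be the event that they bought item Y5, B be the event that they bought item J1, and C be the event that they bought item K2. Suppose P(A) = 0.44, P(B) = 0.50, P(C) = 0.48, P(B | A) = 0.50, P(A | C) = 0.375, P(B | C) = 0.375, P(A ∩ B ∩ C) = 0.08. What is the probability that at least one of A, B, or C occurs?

0.92

P(A ∩ B) = P(A)·P(B|A) = 0.44 × 0.50 = 0.22
P(A ∩ C) = P(C)·P(A|C) = 0.48 × 0.375 = 0.18
P(B ∩ C) = P(C)·P(B|C) = 0.48 × 0.375 = 0.18
P(A ∪ B ∪ C) = 0.44 + 0.50 + 0.48 − 0.22 − 0.18 − 0.18 + 0.08 = 0.92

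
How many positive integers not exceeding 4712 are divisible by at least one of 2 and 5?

Using inclusion–exclusion:
2356 + 942 − 471 = 2827

2827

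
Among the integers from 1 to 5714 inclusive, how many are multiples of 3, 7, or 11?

2744

⌊5714/3⌋ + ⌊5714/7⌋ + ⌊5714/11⌋ − ⌊5714/21⌋ − ⌊5714/33⌋ − ⌊5714/77⌋ + ⌊5714/231⌋ = 1904 + 816 + 519 − 272 − 173 − 74 + 24 = 2744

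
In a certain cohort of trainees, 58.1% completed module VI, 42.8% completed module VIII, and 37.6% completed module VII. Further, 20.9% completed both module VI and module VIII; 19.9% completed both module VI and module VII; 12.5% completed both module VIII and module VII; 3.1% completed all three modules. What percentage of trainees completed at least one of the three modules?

88.3%

By inclusion-exclusion,
P(≥1) = 58.1 + 42.8 + 37.6 − 20.9 − 19.9 − 12.5 + 3.1 = 88.3%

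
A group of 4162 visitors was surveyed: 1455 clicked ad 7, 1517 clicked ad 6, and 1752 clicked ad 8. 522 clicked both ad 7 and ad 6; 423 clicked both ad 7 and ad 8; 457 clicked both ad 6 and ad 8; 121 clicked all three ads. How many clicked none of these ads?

719

Apply inclusion-exclusion:
|union| = 1455 + 1517 + 1752 − 522 − 423 − 457 + 121 = 3443
None: 4162 − 3443 = 719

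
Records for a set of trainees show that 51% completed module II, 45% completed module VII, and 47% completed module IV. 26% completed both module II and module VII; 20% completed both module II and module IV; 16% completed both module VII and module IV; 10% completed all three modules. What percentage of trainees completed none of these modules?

P(at least one) = 51 + 45 + 47 − 26 − 20 − 16 + 10 = 91%
P(none) = 100% − 91% = 9%

9%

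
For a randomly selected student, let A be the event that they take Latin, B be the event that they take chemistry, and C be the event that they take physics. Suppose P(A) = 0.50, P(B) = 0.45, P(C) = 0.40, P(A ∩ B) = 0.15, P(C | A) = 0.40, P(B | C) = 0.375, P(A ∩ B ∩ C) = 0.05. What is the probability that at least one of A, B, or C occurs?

P(A ∩ C) = P(A)·P(C|A) = 0.50 × 0.40 = 0.20
P(B ∩ C) = P(C)·P(B|C) = 0.40 × 0.375 = 0.15
By inclusion-exclusion,
P(A ∪ B ∪ C) = 0.50 + 0.45 + 0.40 − 0.15 − 0.20 − 0.15 + 0.05 = 0.90

0.90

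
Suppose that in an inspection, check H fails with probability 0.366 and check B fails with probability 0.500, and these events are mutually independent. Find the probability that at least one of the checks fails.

P(none) = (1 − 0.366) × (1 − 0.500) = 0.634 × 0.500 = 0.317
P(at least one) = 1 − 0.317 = 0.683

0.683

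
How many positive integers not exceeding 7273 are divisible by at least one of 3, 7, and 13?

3437

Using inclusion–exclusion:
2424 + 1039 + 559 − 346 − 186 − 79 + 26 = 3437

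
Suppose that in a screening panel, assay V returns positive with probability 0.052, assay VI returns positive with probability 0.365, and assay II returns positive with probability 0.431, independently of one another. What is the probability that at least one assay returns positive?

P(none) = (1 − 0.052) × (1 − 0.365) × (1 − 0.431) = 0.948 × 0.635 × 0.569 = 0.34252662
P(at least one) = 1 − 0.34252662 = 0.65747338

0.65747338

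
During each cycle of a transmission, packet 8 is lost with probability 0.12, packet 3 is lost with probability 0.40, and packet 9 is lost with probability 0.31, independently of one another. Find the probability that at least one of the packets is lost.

0.63568

P(none) = (1 − 0.12) × (1 − 0.40) × (1 − 0.31) = 0.88 × 0.60 × 0.69 = 0.36432
P(at least one) = 1 − 0.36432 = 0.63568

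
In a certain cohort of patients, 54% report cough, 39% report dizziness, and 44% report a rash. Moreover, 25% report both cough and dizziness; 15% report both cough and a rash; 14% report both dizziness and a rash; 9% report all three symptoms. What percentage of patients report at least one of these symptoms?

92%

Apply inclusion-exclusion:
P(union) = 54 + 39 + 44 − 25 − 15 − 14 + 9 = 92%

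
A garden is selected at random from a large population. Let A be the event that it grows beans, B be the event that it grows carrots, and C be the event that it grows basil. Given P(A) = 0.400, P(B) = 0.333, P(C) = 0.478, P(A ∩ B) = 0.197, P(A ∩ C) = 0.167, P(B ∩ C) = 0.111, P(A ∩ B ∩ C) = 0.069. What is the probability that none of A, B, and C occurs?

Apply inclusion-exclusion:
P(A ∪ B ∪ C) = 0.400 + 0.333 + 0.478 − 0.197 − 0.167 − 0.111 + 0.069 = 0.805
P(none) = 1 − 0.805 = 0.195

0.195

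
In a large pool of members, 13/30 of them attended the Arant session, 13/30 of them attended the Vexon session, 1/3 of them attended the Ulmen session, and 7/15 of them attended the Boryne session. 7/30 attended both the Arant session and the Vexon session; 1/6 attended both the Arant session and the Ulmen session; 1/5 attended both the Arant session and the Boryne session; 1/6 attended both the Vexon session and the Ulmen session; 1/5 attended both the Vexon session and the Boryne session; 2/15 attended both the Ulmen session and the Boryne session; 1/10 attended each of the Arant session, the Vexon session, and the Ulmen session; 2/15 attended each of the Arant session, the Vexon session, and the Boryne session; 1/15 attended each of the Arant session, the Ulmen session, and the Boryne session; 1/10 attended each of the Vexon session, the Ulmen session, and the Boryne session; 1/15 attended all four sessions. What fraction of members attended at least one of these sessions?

P(union) = 13/30 + 13/30 + 1/3 + 7/15 − 7/30 − 1/6 − 1/5 − 1/6 − 1/5 − 2/15 + 1/10 + 2/15 + 1/15 + 1/10 − 1/15 = 9/10

9/10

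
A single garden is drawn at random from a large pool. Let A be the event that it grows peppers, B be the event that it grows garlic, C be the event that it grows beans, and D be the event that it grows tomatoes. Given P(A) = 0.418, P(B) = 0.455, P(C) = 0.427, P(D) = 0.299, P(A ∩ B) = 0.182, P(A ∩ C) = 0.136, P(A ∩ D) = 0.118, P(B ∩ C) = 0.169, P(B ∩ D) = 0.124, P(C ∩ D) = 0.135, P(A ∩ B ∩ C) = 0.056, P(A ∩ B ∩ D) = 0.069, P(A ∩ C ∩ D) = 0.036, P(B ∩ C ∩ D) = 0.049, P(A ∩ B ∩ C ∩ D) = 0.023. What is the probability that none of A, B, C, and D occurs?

Using inclusion–exclusion:
P(A ∪ B ∪ C ∪ D) = 0.418 + 0.455 + 0.427 + 0.299 − 0.182 − 0.136 − 0.118 − 0.169 − 0.124 − 0.135 + 0.056 + 0.069 + 0.036 + 0.049 − 0.023 = 0.922
P(none) = 1 − 0.922 = 0.078

0.078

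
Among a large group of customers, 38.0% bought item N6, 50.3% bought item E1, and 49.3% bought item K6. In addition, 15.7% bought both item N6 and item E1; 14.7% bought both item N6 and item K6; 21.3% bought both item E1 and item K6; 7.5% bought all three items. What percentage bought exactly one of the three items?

By inclusion–exclusion (exactly-one form):
P(exactly one) = 38.0 + 50.3 + 49.3 − 2·15.7 − 2·14.7 − 2·21.3 + 3·7.5 = 56.7%

56.7%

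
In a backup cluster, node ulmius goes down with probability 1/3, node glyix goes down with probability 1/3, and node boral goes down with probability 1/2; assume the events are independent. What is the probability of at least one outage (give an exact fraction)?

7/9

Independence gives P(none) = ∏(1 − pᵢ).
P(none) = (1 − 1/3) × (1 − 1/3) × (1 − 1/2) = 2/3 × 2/3 × 1/2 = 2/9
P(at least one) = 1 − 2/9 = 7/9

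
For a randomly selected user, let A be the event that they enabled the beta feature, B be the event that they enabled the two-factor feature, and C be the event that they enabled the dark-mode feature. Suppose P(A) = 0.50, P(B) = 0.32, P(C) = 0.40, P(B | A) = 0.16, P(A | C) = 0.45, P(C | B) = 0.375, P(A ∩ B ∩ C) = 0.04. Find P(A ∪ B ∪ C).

0.88

P(A ∩ B) = P(A)·P(B|A) = 0.50 × 0.16 = 0.08
P(A ∩ C) = P(C)·P(A|C) = 0.40 × 0.45 = 0.18
P(B ∩ C) = P(B)·P(C|B) = 0.32 × 0.375 = 0.12
Inclusion–exclusion gives
P(A ∪ B ∪ C) = 0.50 + 0.32 + 0.40 − 0.08 − 0.18 − 0.12 + 0.04 = 0.88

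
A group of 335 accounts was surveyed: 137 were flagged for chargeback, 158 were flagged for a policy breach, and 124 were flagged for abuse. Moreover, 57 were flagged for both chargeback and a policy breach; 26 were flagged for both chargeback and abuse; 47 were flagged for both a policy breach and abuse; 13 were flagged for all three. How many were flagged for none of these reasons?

33

N(≥1) = 137 + 158 + 124 − 57 − 26 − 47 + 13 = 302
None: 335 − 302 = 33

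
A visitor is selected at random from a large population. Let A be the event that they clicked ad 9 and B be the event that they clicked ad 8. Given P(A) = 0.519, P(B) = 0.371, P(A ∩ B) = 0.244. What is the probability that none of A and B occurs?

0.354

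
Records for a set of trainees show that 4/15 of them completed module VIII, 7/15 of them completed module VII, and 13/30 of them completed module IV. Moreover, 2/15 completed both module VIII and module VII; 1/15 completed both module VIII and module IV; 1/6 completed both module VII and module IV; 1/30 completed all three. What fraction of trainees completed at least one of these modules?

5/6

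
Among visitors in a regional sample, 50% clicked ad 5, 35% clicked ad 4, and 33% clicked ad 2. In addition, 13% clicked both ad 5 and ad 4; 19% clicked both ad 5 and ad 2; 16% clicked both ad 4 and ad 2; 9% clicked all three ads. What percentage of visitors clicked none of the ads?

P(at least one) = 50 + 35 + 33 − 13 − 19 − 16 + 9 = 79%
P(none) = 100% − 79% = 21%

21%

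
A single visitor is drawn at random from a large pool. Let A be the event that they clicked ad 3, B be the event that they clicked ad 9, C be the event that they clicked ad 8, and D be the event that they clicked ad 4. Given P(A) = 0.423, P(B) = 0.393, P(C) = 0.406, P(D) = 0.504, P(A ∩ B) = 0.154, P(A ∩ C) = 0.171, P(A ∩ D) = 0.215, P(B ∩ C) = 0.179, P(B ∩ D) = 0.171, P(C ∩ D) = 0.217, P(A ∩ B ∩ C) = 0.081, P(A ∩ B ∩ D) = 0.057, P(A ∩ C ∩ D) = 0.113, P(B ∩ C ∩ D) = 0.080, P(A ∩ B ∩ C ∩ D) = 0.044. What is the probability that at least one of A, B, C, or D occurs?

P(A ∪ B ∪ C ∪ D) = 0.423 + 0.393 + 0.406 + 0.504 − 0.154 − 0.171 − 0.215 − 0.179 − 0.171 − 0.217 + 0.081 + 0.057 + 0.113 + 0.080 − 0.044 = 0.906

0.906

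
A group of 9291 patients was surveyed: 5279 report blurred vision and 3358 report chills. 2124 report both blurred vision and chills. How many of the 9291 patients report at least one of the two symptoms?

By inclusion–exclusion:
N(≥1) = 5279 + 3358 − 2124 = 6513

6513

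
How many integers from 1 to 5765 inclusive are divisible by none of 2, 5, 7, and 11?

⌊5765/2⌋ + ⌊5765/5⌋ + ⌊5765/7⌋ + ⌊5765/11⌋ − ⌊5765/10⌋ − ⌊5765/14⌋ − ⌊5765/22⌋ − ⌊5765/35⌋ − ⌊5765/55⌋ − ⌊5765/77⌋ + ⌊5765/70⌋ + ⌊5765/110⌋ + ⌊5765/154⌋ + ⌊5765/385⌋ − ⌊5765/770⌋ = 2882 + 1153 + 823 + 524 − 576 − 411 − 262 − 164 − 104 − 74 + 82 + 52 + 37 + 14 − 7 = 3969
5765 − 3969 = 1796

1796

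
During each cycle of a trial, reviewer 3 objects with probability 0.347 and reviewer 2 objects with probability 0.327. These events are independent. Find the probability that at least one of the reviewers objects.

Independence gives P(none) = ∏(1 − pᵢ).
P(none) = (1 − 0.347) × (1 − 0.327) = 0.653 × 0.673 = 0.439469
P(at least one) = 1 − 0.439469 = 0.560531

0.560531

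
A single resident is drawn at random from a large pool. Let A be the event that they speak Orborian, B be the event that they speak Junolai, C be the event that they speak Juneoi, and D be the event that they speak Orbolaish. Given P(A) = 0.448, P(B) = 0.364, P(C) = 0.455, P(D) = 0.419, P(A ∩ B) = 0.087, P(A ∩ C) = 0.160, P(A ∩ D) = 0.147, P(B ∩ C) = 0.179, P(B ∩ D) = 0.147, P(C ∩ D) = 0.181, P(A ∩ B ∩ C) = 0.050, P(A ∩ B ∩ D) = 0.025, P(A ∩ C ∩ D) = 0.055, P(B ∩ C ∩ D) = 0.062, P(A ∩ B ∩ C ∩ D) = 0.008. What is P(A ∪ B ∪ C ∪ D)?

0.969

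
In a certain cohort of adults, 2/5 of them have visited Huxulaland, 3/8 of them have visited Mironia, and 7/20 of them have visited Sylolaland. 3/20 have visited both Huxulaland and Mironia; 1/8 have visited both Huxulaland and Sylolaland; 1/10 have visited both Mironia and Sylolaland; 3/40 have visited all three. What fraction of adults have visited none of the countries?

By inclusion–exclusion:
P(at least one) = 2/5 + 3/8 + 7/20 − 3/20 − 1/8 − 1/10 + 3/40 = 33/40
P(none) = 1 − 33/40 = 7/40

7/40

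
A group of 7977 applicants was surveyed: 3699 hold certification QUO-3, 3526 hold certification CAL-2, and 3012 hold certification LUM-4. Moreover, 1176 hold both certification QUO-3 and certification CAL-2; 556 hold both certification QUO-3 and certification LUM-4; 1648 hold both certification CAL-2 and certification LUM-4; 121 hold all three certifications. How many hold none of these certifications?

999

Inclusion–exclusion gives
|at least one| = 3699 + 3526 + 3012 − 1176 − 556 − 1648 + 121 = 6978
None: 7977 − 6978 = 999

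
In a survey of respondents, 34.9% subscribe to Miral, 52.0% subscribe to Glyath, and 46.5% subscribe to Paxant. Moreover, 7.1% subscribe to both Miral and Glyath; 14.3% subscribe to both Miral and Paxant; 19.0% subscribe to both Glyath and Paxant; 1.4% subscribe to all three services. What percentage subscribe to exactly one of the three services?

56.8%

By inclusion–exclusion (exactly-one form):
P(exactly one) = 34.9 + 52.0 + 46.5 − 2·7.1 − 2·14.3 − 2·19.0 + 3·1.4 = 56.8%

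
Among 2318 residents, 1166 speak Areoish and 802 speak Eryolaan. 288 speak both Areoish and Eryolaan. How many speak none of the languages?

638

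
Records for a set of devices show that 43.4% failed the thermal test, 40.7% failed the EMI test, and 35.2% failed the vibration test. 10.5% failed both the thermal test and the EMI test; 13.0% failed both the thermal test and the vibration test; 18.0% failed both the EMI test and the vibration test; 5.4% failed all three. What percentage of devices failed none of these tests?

16.8%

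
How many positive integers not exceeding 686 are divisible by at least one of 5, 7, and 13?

137 + 98 + 52 − 19 − 10 − 7 + 1 = 252

252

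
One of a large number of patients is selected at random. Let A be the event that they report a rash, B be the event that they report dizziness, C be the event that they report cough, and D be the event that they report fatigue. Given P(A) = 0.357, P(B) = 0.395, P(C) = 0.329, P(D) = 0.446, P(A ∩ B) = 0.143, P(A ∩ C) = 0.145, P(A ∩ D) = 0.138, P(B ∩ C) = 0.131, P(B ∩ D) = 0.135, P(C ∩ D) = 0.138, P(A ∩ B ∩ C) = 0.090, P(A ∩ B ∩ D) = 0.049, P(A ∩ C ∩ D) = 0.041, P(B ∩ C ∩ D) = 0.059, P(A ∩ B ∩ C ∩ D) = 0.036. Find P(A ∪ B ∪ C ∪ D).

0.900

By inclusion-exclusion,
P(A ∪ B ∪ C ∪ D) = 0.357 + 0.395 + 0.329 + 0.446 − 0.143 − 0.145 − 0.138 − 0.131 − 0.135 − 0.138 + 0.090 + 0.049 + 0.041 + 0.059 − 0.036 = 0.900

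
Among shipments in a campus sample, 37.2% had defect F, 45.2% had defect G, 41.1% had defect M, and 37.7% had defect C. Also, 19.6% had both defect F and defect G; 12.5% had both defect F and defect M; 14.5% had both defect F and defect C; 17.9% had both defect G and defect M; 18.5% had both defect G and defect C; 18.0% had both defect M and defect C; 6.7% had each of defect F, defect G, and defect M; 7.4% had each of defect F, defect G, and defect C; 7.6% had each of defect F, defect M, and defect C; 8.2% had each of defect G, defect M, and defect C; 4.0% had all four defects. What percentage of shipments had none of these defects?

P(≥1) = 37.2 + 45.2 + 41.1 + 37.7 − 19.6 − 12.5 − 14.5 − 17.9 − 18.5 − 18.0 + 6.7 + 7.4 + 7.6 + 8.2 − 4.0 = 86.1%
P(none) = 100% − 86.1% = 13.9%

13.9%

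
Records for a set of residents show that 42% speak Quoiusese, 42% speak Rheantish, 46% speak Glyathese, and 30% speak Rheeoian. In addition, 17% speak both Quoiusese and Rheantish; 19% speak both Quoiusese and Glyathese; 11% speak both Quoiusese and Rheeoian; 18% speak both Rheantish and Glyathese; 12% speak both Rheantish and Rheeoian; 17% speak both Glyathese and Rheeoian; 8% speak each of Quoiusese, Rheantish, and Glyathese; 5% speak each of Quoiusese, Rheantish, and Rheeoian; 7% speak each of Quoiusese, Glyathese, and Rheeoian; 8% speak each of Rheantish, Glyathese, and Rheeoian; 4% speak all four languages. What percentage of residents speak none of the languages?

Apply inclusion-exclusion:
P(at least one) = 42 + 42 + 46 + 30 − 17 − 19 − 11 − 18 − 12 − 17 + 8 + 5 + 7 + 8 − 4 = 90%
P(none) = 100% − 90% = 10%

10%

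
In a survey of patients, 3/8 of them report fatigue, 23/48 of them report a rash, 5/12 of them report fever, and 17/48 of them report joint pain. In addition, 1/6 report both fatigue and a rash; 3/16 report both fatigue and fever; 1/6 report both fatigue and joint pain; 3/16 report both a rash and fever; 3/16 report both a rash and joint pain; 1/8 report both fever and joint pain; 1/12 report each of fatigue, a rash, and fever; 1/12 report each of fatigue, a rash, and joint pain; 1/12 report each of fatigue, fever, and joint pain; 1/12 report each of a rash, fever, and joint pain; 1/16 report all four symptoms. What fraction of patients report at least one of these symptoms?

7/8

P(≥1) = 3/8 + 23/48 + 5/12 + 17/48 − 1/6 − 3/16 − 1/6 − 3/16 − 3/16 − 1/8 + 1/12 + 1/12 + 1/12 + 1/12 − 1/16 = 7/8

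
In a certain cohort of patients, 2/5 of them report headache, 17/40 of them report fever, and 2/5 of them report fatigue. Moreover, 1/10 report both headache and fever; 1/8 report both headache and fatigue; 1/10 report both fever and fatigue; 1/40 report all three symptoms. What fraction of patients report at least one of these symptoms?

P(union) = 2/5 + 17/40 + 2/5 − 1/10 − 1/8 − 1/10 + 1/40 = 37/40

37/40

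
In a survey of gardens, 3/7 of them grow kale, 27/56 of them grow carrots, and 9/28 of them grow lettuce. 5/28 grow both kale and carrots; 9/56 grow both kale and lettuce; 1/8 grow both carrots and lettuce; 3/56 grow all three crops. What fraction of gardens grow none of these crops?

5/28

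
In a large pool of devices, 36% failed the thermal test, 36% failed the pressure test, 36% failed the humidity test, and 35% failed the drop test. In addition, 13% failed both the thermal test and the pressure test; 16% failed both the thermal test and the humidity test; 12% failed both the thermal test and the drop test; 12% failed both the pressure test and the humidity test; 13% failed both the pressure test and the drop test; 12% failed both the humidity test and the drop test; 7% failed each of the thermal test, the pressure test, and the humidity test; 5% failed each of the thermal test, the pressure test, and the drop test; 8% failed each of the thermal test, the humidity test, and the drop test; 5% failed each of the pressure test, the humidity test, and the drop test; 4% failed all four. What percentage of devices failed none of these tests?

14%

P(union) = 36 + 36 + 36 + 35 − 13 − 16 − 12 − 12 − 13 − 12 + 7 + 5 + 8 + 5 − 4 = 86%
P(none) = 100% − 86% = 14%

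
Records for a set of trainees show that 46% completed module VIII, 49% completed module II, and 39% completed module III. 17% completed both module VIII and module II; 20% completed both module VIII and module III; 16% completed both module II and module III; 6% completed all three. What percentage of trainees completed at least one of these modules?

P(union) = 46 + 49 + 39 − 17 − 20 − 16 + 6 = 87%

87%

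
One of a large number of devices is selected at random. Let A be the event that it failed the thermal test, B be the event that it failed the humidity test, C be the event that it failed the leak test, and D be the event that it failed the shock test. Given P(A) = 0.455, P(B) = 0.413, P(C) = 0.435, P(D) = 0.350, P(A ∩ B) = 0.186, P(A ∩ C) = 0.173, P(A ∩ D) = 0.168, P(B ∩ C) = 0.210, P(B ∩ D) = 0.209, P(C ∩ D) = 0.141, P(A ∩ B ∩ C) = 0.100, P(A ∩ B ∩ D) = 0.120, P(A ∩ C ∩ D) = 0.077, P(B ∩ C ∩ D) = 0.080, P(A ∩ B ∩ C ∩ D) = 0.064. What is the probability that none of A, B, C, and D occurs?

Inclusion–exclusion gives
P(A ∪ B ∪ C ∪ D) = 0.455 + 0.413 + 0.435 + 0.350 − 0.186 − 0.173 − 0.168 − 0.210 − 0.209 − 0.141 + 0.100 + 0.120 + 0.077 + 0.080 − 0.064 = 0.879
P(none) = 1 − 0.879 = 0.121

0.121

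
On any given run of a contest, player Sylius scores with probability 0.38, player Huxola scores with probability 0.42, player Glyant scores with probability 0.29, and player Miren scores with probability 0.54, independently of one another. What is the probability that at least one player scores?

0.88255464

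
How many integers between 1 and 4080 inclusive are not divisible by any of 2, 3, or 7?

1166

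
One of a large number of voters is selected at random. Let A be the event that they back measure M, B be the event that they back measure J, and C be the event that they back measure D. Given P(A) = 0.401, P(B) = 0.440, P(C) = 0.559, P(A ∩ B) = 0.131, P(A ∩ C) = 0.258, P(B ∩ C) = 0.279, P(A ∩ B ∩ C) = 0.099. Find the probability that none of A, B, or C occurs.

P(A ∪ B ∪ C) = 0.401 + 0.440 + 0.559 − 0.131 − 0.258 − 0.279 + 0.099 = 0.831
P(none) = 1 − 0.831 = 0.169

0.169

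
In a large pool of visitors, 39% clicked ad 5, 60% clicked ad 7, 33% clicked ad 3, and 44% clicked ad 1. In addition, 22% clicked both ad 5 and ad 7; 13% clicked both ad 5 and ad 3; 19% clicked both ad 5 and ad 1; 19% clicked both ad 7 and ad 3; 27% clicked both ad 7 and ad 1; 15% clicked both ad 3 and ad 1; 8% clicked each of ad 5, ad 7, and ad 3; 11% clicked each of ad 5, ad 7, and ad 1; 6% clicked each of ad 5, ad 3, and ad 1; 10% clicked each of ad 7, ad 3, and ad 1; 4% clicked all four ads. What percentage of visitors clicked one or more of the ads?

P(union) = 39 + 60 + 33 + 44 − 22 − 13 − 19 − 19 − 27 − 15 + 8 + 11 + 6 + 10 − 4 = 92%

92%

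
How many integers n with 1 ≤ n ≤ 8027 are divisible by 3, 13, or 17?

3378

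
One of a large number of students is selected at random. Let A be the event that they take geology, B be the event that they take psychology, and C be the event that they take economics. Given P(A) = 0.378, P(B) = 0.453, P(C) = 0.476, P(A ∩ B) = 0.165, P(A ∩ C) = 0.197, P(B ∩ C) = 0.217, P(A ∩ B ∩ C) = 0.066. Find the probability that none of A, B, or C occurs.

0.206

P(A ∪ B ∪ C) = 0.378 + 0.453 + 0.476 − 0.165 − 0.197 − 0.217 + 0.066 = 0.794
P(none) = 1 − 0.794 = 0.206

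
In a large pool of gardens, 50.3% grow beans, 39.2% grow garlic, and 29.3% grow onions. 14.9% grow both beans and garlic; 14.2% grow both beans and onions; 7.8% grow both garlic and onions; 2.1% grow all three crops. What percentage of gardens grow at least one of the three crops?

84.0%

P(at least one) = 50.3 + 39.2 + 29.3 − 14.9 − 14.2 − 7.8 + 2.1 = 84.0%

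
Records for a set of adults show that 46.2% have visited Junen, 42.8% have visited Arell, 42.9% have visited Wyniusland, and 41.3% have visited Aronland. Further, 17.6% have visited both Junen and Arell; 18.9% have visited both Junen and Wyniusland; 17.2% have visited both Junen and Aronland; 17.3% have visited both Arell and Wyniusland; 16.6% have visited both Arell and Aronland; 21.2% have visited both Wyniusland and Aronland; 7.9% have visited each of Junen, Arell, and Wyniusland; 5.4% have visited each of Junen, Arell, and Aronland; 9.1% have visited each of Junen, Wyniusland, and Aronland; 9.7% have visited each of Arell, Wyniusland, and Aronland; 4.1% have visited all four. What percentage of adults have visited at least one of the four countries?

Inclusion–exclusion gives
P(≥1) = 46.2 + 42.8 + 42.9 + 41.3 − 17.6 − 18.9 − 17.2 − 17.3 − 16.6 − 21.2 + 7.9 + 5.4 + 9.1 + 9.7 − 4.1 = 92.4%

92.4%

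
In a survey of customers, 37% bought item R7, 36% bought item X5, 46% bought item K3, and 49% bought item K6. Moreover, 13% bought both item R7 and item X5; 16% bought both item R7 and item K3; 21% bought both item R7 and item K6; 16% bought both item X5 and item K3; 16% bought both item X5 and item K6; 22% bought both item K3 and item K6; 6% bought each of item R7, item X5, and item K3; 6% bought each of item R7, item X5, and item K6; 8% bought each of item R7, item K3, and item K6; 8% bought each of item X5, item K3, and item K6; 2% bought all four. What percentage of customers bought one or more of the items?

90%

By inclusion-exclusion,
P(≥1) = 37 + 36 + 46 + 49 − 13 − 16 − 21 − 16 − 16 − 22 + 6 + 6 + 8 + 8 − 2 = 90%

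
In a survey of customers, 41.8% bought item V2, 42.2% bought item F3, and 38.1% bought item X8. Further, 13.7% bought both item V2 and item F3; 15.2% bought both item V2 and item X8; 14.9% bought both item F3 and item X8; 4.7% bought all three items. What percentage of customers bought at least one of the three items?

Inclusion–exclusion gives
P(union) = 41.8 + 42.2 + 38.1 − 13.7 − 15.2 − 14.9 + 4.7 = 83.0%

83.0%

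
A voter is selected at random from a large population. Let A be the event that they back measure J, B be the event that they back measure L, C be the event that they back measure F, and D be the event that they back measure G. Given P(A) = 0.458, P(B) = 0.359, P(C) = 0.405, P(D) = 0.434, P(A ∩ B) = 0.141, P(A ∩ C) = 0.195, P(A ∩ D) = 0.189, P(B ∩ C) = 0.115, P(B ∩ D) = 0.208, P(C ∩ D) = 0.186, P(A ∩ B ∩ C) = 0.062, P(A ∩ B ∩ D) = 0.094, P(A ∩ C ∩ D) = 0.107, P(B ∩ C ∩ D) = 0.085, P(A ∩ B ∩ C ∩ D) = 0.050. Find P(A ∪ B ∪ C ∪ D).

Inclusion–exclusion gives
P(A ∪ B ∪ C ∪ D) = 0.458 + 0.359 + 0.405 + 0.434 − 0.141 − 0.195 − 0.189 − 0.115 − 0.208 − 0.186 + 0.062 + 0.094 + 0.107 + 0.085 − 0.050 = 0.920

0.920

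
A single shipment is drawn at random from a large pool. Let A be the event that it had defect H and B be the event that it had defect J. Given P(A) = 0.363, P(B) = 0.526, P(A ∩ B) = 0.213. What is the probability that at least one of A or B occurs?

0.676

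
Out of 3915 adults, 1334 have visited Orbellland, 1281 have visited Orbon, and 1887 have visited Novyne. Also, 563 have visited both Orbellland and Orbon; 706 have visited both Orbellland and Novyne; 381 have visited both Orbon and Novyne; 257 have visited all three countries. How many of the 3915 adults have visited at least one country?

By inclusion–exclusion:
|at least one| = 1334 + 1281 + 1887 − 563 − 706 − 381 + 257 = 3109

3109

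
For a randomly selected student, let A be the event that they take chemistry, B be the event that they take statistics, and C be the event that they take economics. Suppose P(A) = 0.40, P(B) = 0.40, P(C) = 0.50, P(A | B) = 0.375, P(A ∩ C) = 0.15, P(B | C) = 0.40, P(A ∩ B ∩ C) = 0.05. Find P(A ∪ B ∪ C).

P(A ∩ B) = P(B)·P(A|B) = 0.40 × 0.375 = 0.15
P(B ∩ C) = P(C)·P(B|C) = 0.50 × 0.40 = 0.20
By inclusion-exclusion,
P(A ∪ B ∪ C) = 0.40 + 0.40 + 0.50 − 0.15 − 0.15 − 0.20 + 0.05 = 0.85

0.85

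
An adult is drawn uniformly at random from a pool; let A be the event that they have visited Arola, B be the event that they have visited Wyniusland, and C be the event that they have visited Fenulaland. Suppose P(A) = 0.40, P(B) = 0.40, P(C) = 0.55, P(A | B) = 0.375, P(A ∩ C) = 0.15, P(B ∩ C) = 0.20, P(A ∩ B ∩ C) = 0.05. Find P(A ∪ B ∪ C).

P(A ∩ B) = P(B)·P(A|B) = 0.40 × 0.375 = 0.15
P(A ∪ B ∪ C) = 0.40 + 0.40 + 0.55 − 0.15 − 0.15 − 0.20 + 0.05 = 0.90

0.90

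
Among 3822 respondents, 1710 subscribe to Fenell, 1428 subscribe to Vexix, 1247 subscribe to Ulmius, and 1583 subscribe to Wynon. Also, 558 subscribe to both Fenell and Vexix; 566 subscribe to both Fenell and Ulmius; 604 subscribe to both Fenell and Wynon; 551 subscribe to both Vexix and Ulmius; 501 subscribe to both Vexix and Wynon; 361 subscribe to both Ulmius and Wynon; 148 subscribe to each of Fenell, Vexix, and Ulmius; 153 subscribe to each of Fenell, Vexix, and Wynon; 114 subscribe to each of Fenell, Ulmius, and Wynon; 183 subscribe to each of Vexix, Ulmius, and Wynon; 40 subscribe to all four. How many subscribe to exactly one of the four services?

1320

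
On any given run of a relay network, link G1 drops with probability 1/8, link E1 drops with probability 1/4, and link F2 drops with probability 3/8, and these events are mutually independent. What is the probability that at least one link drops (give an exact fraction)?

Independence gives P(none) = ∏(1 − pᵢ).
P(none) = (1 − 1/8) × (1 − 1/4) × (1 − 3/8) = 7/8 × 3/4 × 5/8 = 105/256
P(at least one) = 1 − 105/256 = 151/256

151/256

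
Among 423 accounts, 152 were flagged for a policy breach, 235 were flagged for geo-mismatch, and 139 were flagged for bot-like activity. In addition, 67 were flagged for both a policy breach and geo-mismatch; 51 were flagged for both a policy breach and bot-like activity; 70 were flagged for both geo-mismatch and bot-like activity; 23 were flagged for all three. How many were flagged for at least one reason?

361

N(≥1) = 152 + 235 + 139 − 67 − 51 − 70 + 23 = 361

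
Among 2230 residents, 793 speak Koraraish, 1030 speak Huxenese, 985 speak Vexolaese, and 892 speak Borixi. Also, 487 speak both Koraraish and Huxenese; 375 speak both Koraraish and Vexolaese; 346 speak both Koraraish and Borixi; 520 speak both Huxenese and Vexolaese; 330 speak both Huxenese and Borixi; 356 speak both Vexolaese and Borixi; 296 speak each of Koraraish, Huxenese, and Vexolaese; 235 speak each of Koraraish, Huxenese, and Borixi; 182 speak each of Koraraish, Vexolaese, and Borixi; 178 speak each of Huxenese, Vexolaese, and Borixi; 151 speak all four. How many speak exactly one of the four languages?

941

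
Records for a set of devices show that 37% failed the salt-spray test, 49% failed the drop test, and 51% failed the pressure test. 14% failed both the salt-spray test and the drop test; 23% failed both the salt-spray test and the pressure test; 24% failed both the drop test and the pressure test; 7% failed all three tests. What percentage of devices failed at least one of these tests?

83%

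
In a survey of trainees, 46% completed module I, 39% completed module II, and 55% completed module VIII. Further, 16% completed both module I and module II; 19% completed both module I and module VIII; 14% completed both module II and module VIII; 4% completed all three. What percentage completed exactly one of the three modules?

54%

By inclusion–exclusion (exactly-one form):
P(exactly one) = 46 + 39 + 55 − 2·16 − 2·19 − 2·14 + 3·4 = 54%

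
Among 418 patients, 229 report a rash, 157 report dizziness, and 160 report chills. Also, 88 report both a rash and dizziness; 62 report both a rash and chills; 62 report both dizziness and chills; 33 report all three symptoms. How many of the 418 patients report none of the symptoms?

Inclusion–exclusion gives
|at least one| = 229 + 157 + 160 − 88 − 62 − 62 + 33 = 367
None: 418 − 367 = 51

51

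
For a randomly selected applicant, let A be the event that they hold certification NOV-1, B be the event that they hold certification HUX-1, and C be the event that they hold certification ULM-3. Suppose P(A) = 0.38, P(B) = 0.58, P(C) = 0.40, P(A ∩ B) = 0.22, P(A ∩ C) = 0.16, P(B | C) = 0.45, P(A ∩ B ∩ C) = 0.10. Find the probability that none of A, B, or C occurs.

P(B ∩ C) = P(C)·P(B|C) = 0.40 × 0.45 = 0.18
Apply inclusion-exclusion:
P(A ∪ B ∪ C) = 0.38 + 0.58 + 0.40 − 0.22 − 0.16 − 0.18 + 0.10 = 0.90
P(none) = 1 − 0.90 = 0.10

0.10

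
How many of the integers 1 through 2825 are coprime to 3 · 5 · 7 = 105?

Inclusion–exclusion gives
⌊2825/3⌋ + ⌊2825/5⌋ + ⌊2825/7⌋ − ⌊2825/15⌋ − ⌊2825/21⌋ − ⌊2825/35⌋ + ⌊2825/105⌋ = 941 + 565 + 403 − 188 − 134 − 80 + 26 = 1533
2825 − 1533 = 1292

1292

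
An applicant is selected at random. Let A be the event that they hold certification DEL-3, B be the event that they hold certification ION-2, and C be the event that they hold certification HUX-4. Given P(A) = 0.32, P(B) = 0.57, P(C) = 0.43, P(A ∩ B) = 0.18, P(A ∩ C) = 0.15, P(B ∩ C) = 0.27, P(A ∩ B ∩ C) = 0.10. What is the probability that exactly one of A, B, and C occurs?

0.42

P(exactly one) = 0.32 + 0.57 + 0.43 − 2·0.18 − 2·0.15 − 2·0.27 + 3·0.10 = 0.42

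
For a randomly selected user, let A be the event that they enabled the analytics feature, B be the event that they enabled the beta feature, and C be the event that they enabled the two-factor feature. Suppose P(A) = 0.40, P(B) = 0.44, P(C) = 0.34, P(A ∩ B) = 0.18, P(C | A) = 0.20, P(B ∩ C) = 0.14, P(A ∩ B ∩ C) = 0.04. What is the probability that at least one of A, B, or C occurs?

0.82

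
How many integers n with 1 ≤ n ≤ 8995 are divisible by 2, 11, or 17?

5147

⌊8995/2⌋ + ⌊8995/11⌋ + ⌊8995/17⌋ − ⌊8995/22⌋ − ⌊8995/34⌋ − ⌊8995/187⌋ + ⌊8995/374⌋ = 4497 + 817 + 529 − 408 − 264 − 48 + 24 = 5147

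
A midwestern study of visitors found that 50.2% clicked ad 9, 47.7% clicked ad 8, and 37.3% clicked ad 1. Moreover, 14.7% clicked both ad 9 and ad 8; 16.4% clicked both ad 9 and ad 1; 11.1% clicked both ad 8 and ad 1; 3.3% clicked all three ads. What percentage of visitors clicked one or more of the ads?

96.3%

By inclusion-exclusion,
P(union) = 50.2 + 47.7 + 37.3 − 14.7 − 16.4 − 11.1 + 3.3 = 96.3%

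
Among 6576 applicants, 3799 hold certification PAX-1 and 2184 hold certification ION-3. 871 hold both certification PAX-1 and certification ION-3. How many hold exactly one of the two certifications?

Using the inclusion–exclusion count for exactly one event:
|exactly one| = 3799 + 2184 − 2·871 = 4241

4241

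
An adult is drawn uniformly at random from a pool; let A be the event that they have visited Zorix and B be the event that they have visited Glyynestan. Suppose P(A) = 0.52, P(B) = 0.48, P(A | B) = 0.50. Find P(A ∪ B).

P(A ∩ B) = P(B)·P(A|B) = 0.48 × 0.50 = 0.24
Using inclusion–exclusion:
P(A ∪ B) = 0.52 + 0.48 − 0.24 = 0.76

0.76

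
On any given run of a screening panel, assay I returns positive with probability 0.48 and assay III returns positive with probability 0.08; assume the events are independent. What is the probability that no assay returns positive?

0.4784

P(none) = (1 − 0.48) × (1 − 0.08) = 0.52 × 0.92 = 0.4784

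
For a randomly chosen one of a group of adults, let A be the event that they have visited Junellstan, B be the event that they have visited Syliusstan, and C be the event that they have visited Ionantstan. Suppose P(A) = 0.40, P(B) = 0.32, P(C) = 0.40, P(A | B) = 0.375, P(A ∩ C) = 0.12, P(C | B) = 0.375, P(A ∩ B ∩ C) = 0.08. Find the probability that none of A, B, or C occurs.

P(A ∩ B) = P(B)·P(A|B) = 0.32 × 0.375 = 0.12
P(B ∩ C) = P(B)·P(C|B) = 0.32 × 0.375 = 0.12
By inclusion-exclusion,
P(A ∪ B ∪ C) = 0.40 + 0.32 + 0.40 − 0.12 − 0.12 − 0.12 + 0.08 = 0.84
P(none) = 1 − 0.84 = 0.16

0.16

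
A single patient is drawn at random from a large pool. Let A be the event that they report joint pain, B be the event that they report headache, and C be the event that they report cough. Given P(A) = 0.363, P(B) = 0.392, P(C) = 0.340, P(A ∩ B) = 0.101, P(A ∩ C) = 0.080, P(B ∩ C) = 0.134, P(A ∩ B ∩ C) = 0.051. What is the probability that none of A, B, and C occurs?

P(A ∪ B ∪ C) = 0.363 + 0.392 + 0.340 − 0.101 − 0.080 − 0.134 + 0.051 = 0.831
P(none) = 1 − 0.831 = 0.169

0.169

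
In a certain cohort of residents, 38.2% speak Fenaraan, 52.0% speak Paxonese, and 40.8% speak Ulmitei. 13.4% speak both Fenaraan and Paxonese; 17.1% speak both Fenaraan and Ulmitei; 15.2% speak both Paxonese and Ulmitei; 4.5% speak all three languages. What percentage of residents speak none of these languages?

10.2%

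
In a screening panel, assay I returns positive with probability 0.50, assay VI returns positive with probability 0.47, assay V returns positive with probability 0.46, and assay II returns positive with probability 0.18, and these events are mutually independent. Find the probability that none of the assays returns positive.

P(none) = (1 − 0.50) × (1 − 0.47) × (1 − 0.46) × (1 − 0.18) = 0.50 × 0.53 × 0.54 × 0.82 = 0.117342

0.117342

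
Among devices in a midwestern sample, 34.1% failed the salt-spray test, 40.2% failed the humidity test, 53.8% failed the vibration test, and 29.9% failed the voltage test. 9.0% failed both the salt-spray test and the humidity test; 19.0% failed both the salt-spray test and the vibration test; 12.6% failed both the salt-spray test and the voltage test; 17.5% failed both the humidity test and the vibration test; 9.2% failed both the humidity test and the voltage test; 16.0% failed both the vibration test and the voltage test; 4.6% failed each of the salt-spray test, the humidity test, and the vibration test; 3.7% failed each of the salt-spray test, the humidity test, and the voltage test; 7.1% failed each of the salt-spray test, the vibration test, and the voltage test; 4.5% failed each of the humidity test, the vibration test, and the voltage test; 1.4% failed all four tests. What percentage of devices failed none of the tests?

Apply inclusion-exclusion:
P(at least one) = 34.1 + 40.2 + 53.8 + 29.9 − 9.0 − 19.0 − 12.6 − 17.5 − 9.2 − 16.0 + 4.6 + 3.7 + 7.1 + 4.5 − 1.4 = 93.2%
P(none) = 100% − 93.2% = 6.8%

6.8%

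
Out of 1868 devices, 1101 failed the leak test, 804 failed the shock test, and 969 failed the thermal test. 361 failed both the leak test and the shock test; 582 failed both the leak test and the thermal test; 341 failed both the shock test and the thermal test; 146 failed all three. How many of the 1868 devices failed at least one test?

1736

|union| = 1101 + 804 + 969 − 361 − 582 − 341 + 146 = 1736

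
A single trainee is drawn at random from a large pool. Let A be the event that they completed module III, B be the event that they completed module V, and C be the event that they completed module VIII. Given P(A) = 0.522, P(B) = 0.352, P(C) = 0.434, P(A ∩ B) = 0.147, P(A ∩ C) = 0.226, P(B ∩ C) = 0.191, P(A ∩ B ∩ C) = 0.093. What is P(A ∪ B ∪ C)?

Using inclusion–exclusion:
P(A ∪ B ∪ C) = 0.522 + 0.352 + 0.434 − 0.147 − 0.226 − 0.191 + 0.093 = 0.837

0.837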